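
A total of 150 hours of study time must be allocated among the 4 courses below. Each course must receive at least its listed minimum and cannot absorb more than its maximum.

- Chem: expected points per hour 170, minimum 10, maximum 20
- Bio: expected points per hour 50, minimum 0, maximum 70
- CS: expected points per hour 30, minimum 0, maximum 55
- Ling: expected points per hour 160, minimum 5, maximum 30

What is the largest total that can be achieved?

Meeting every minimum uses 10+0+0+5 = 15 hours, leaving 135.
Rank by expected points per hour: Chem 170 > Ling 160 > Bio 50 > CS 30.
Chem takes 10 more to reach its cap of 20 — 125 left.
Give Ling 25 more to hit its cap of 30 — 100 left.
Bio: +70 to 70 (cap) — 30 left.
CS has room for 55 more but only 30 remain, so it gets 30.
Total = 170×20 + 50×70 + 30×30 + 160×30 = 12600.

12600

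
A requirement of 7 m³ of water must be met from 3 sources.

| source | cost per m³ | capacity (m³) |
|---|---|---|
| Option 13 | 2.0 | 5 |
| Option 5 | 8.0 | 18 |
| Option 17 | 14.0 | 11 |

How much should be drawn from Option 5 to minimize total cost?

2

Use sources in increasing cost order.
Option 13 at 2.0: take all 5 m³ ; 2 still needed.
Option 5 (8.0): take the remaining 2 ; done.
Option 17: unused.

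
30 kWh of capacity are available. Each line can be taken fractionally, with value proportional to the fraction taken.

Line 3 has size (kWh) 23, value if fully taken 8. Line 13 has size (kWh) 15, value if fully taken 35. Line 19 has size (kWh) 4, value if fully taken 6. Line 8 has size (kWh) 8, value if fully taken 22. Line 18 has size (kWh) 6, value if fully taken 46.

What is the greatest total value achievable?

Best value per unit of size first: Line 18 46/6≈7.67, Line 8 22/8≈2.75, Line 13 35/15≈2.33, Line 19 6/4≈1.5, Line 3 8/23≈0.348.
Line 18: take in full, 6 kWh for value 46 — 24 left.
All 8 kWh of Line 8 fit (value 22) — 16 remain.
All 15 kWh of Line 13 fit (value 35) — 1 remain.
1 kWh left: a 1/4 share of Line 19 gives 6×1/4 = 1.5.
Total value = 104.5.

104.5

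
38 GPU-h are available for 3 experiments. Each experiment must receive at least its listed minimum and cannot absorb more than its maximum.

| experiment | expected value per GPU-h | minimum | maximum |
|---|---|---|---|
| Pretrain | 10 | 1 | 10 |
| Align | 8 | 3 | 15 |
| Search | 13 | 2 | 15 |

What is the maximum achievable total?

399

Meeting every minimum uses 1+3+2 = 6 GPU-h, leaving 32.
Highest expected value per GPU-h first: Search 13 > Pretrain 10 > Align 8.
Search takes 13 more to reach its cap of 15 ; 19 left.
Pretrain: +9 to 10 (cap) ; 10 left.
Align has room for 12 more but only 10 remain, so it gets 13.
Total = 10×10 + 8×13 + 13×15 = 399.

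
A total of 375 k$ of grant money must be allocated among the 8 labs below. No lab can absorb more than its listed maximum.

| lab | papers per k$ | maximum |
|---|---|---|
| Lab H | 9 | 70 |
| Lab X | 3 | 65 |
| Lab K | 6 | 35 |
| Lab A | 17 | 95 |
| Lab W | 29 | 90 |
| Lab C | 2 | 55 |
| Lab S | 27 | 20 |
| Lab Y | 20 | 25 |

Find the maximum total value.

6225

Highest papers per k$ first: Lab W 29 > Lab S 27 > Lab Y 20 > Lab A 17 > Lab H 9 > Lab K 6 > Lab X 3 > Lab C 2.
Lab W: +90 to 90 (cap) — 285 left.
Lab S: +20 to 20 (cap) — 265 left.
Lab Y: +25 to 25 (cap) — 240 left.
Lab A takes 95 to reach its cap of 95 — 145 left.
Give Lab H 70 to hit its cap of 70 — 75 left.
Lab K takes 35 to reach its cap of 35 — 40 left.
Only 40 left; Lab X takes them to reach 40.
Total = 9×70 + 3×40 + 6×35 + 17×95 + 29×90 + 27×20 + 20×25 = 6225.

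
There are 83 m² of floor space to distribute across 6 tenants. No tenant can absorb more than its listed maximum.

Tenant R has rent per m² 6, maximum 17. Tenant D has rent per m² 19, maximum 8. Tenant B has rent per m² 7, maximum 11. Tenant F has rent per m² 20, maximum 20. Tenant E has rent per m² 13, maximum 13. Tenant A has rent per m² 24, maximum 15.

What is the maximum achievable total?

1254

Rank by rent per m²: Tenant A 24 > Tenant F 20 > Tenant D 19 > Tenant E 13 > Tenant B 7 > Tenant R 6.
Tenant A takes 15 to reach its cap of 15 — 68 left.
Give Tenant F 20 to hit its cap of 20 — 48 left.
Tenant D takes 8 to reach its cap of 8 — 40 left.
Give Tenant E 13 to hit its cap of 13 — 27 left.
Tenant B: +11 to 11 (cap) — 16 left.
Tenant R has room for 17 but only 16 remain, so it gets 16.
Total = 6×16 + 19×8 + 7×11 + 20×20 + 13×13 + 24×15 = 1254.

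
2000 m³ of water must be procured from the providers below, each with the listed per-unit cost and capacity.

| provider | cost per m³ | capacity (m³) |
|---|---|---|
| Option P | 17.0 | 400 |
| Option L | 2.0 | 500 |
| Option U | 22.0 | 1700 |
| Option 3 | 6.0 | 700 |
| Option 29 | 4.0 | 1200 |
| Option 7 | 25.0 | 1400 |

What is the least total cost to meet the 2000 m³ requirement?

Fill from the cheapest provider first.
Take 500 from Option L at 2.0 — need 1500 more.
Take 1200 from Option 29 at 4.0 — need 300 more.
Option 3 (6.0): take the remaining 300 — done.
Option P, Option U, Option 7: unused.
Cost = 500×2.0 + 1200×4.0 + 300×6.0 = 7600.

7600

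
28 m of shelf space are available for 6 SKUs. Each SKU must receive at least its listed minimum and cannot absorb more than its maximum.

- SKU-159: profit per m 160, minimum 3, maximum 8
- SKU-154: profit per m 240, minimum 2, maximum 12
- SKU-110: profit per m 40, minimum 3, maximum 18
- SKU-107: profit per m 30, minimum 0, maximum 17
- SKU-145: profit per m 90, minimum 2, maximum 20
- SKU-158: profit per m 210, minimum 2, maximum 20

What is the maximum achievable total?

Meeting every minimum uses 3+2+3+0+2+2 = 12 m, leaving 16.
Order the SKUs by profit per m: SKU-154 240 > SKU-158 210 > SKU-159 160 > SKU-145 90 > SKU-110 40 > SKU-107 30.
SKU-154: +10 to 12 (cap) → 6 left.
SKU-158 has room for 18 more but only 6 remain, so it gets 8.
Total = 160×3 + 240×12 + 40×3 + 90×2 + 210×8 = 5340.

5340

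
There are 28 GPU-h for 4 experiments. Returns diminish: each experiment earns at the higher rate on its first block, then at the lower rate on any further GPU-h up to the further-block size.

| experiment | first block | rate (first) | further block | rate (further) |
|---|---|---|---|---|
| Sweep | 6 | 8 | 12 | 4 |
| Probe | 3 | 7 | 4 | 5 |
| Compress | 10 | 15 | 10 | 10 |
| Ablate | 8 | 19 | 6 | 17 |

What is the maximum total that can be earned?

444

Order all 8 blocks by rate: Ablate/first 19 > Ablate/second 17 > Compress/first 15 > Compress/second 10 > Sweep/first 8 > Probe/first 7 > Probe/second 5 > Sweep/second 4.
Fill Ablate first block (8 at 19) ; 20 left.
Fill Ablate second block (6 at 17) ; 14 left.
Compress first at 15: fill all 10 ; 4 left.
Compress/second: +4 of 10 at 10; pool empty.
Total = 19×8 + 17×6 + 15×10 + 10×4 = 444.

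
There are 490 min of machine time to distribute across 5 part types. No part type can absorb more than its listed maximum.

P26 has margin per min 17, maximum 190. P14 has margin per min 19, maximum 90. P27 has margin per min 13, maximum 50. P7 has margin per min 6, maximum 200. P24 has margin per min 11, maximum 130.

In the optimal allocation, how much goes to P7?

Rank by margin per min: P14 19 > P26 17 > P27 13 > P24 11 > P7 6.
P14: +90 to 90 (cap) — 400 left.
P26: +190 to 190 (cap) — 210 left.
Give P27 50 to hit its cap of 50 — 160 left.
Give P24 130 to hit its cap of 130 — 30 left.
P7: +30 (room for 200) → 30. Pool exhausted.

30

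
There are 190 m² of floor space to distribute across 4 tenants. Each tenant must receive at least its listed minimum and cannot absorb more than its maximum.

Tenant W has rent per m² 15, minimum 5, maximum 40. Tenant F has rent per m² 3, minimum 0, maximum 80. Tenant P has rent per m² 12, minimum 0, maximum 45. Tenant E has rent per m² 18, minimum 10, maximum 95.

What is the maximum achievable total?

Meeting every minimum uses 5+0+0+10 = 15 m², leaving 175.
Highest rent per m² first: Tenant E 18 > Tenant W 15 > Tenant P 12 > Tenant F 3.
Give Tenant E 85 more to hit its cap of 95 → 90 left.
Give Tenant W 35 more to hit its cap of 40 → 55 left.
Tenant P: +45 to 45 (cap) → 10 left.
Tenant F has room for 80 more but only 10 remain, so it gets 10.
Total = 15×40 + 3×10 + 12×45 + 18×95 = 2880.

2880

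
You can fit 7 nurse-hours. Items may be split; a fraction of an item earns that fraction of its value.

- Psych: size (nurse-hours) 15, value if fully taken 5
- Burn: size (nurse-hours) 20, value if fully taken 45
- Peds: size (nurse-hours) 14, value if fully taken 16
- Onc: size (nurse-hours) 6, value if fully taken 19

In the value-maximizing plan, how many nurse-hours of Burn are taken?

Best value per unit of size first: Onc 19/6≈3.17, Burn 45/20≈2.25, Peds 16/14≈1.14, Psych 5/15≈0.333.
Take all of Onc (6 nurse-hours, value 19) — 1 nurse-hours left.
Only 1 nurse-hours remain; take 1/20 of Burn for value 45×1/20 = 2.25.

1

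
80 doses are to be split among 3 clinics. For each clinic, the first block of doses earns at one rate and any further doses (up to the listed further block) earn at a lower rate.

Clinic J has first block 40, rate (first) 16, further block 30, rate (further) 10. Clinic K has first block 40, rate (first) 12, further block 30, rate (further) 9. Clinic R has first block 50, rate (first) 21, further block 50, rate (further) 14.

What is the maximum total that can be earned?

Treat each block as its own option and order by rate: Clinic R/T1 21 > Clinic J/T1 16 > Clinic R/T2 14 > Clinic K/T1 12 > Clinic J/T2 10 > Clinic K/T2 9.
Clinic R T1 at 21: fill all 50 ; 30 left.
Clinic J T1 at 16: only 30 left, fill 30.
Total = 21×50 + 16×30 = 1530.

1530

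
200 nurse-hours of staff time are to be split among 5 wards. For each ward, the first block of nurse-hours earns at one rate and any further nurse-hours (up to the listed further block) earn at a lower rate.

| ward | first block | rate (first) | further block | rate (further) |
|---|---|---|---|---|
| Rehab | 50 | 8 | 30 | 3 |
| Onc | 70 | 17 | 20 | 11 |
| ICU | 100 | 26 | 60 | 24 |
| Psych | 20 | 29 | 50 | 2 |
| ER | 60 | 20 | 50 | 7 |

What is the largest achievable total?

Treat each block as its own option and order by rate: Psych/T1 29 > ICU/T1 26 > ICU/T2 24 > ER/T1 20 > Onc/T1 17 > Onc/T2 11 > Rehab/T1 8 > ER/T2 7 > Rehab/T2 3 > Psych/T2 2.
Fill Psych T1 block (20 at 29) — 180 left.
ICU T1 at 26: fill all 100 — 80 left.
ICU/T2 (24): +60 — 20 left.
ER T1 at 20: only 20 left, fill 20.
Total = 29×20 + 26×100 + 24×60 + 20×20 = 5020.

5020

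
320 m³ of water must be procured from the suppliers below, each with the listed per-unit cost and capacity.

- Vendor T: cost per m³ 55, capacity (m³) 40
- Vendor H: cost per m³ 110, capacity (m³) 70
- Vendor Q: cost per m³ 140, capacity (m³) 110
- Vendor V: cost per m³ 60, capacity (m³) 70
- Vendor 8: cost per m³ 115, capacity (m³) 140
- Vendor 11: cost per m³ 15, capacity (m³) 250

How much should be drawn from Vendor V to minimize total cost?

Cheapest first:
Vendor 11 (15): use full 250 → 70 m³ to go.
Take 40 from Vendor T at 55 → need 30 more.
Take 30 from Vendor V at 60 to finish.
Vendor H, Vendor 8, Vendor Q: unused.

30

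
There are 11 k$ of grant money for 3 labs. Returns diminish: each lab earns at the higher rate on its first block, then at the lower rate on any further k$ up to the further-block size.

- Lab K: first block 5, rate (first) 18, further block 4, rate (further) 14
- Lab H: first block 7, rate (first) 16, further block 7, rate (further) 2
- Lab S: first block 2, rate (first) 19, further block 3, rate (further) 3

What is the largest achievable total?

192

Order all 6 blocks by rate: Lab S/tier1 19 > Lab K/tier1 18 > Lab H/tier1 16 > Lab K/tier2 14 > Lab S/tier2 3 > Lab H/tier2 2.
Fill Lab S tier1 block (2 at 19) → 9 left.
Fill Lab K tier1 block (5 at 18) → 4 left.
Lab H/tier1: +4 of 7 at 16; pool empty.
Total = 19×2 + 18×5 + 16×4 = 192.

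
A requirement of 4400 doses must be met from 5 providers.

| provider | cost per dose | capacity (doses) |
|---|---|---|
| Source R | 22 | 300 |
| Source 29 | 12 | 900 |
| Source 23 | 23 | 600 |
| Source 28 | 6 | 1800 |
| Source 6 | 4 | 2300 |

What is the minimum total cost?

Use providers in increasing cost order.
Source 6 at 4: take all 2300 doses — 2100 still needed.
Source 28 at 6: take all 1800 doses — 300 still needed.
Source 29 at 12: take 300 of its 900 — requirement met.
Source R, Source 23: unused.
Cost = 2300×4 + 1800×6 + 300×12 = 23600.

23600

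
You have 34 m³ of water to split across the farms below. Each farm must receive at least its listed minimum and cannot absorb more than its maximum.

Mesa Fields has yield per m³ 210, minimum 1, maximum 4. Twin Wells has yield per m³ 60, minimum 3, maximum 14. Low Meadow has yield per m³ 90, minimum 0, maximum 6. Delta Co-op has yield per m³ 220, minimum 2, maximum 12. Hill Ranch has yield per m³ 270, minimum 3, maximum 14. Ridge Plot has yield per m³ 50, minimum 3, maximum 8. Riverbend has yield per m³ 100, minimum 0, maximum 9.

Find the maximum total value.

Meeting every minimum uses 1+3+0+2+3+3+0 = 12 m³, leaving 22.
Rank by yield per m³: Hill Ranch 270 > Delta Co-op 220 > Mesa Fields 210 > Riverbend 100 > Low Meadow 90 > Twin Wells 60 > Ridge Plot 50.
Hill Ranch takes 11 more to reach its cap of 14 — 11 left.
Delta Co-op: +10 to 12 (cap) — 1 left.
Mesa Fields: +1 (room for 3) → 2. Pool exhausted.
Total = 210×2 + 60×3 + 220×12 + 270×14 + 50×3 = 7170.

7170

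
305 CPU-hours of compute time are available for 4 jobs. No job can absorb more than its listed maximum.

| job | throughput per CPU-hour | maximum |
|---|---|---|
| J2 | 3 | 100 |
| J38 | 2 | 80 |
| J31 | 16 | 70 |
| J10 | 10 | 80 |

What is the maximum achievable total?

Highest throughput per CPU-hour first: J31 16 > J10 10 > J2 3 > J38 2.
Give J31 70 to hit its cap of 70 — 235 left.
J10: +80 to 80 (cap) — 155 left.
J2 takes 100 to reach its cap of 100 — 55 left.
J38 has room for 80 but only 55 remain, so it gets 55.
Total = 3×100 + 2×55 + 16×70 + 10×80 = 2330.

2330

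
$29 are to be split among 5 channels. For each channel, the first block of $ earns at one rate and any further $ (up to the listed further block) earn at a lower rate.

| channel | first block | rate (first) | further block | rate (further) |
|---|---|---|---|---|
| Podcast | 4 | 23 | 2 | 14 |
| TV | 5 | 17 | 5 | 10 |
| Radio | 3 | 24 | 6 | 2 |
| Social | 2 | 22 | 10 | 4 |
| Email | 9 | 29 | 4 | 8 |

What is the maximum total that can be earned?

622

Rank every tier by rate: Email/first 29 > Radio/first 24 > Podcast/first 23 > Social/first 22 > TV/first 17 > Podcast/second 14 > TV/second 10 > Email/second 8 > Social/second 4 > Radio/second 2.
Email/first (29): +9 → 20 left.
Radio first at 24: fill all 3 → 17 left.
Podcast/first (23): +4 → 13 left.
Social first at 22: fill all 2 → 11 left.
TV/first (17): +5 → 6 left.
Fill Podcast second block (2 at 14) → 4 left.
TV second at 10: only 4 left, fill 4.
Total = 29×9 + 24×3 + 23×4 + 22×2 + 17×5 + 14×2 + 10×4 = 622.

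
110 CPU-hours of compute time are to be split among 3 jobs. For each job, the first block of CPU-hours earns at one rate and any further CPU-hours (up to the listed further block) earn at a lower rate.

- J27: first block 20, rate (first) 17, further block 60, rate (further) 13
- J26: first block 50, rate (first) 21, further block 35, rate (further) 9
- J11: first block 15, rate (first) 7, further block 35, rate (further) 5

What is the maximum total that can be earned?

Treat each block as its own option and order by rate: J26/first 21 > J27/first 17 > J27/second 13 > J26/second 9 > J11/first 7 > J11/second 5.
J26 first at 21: fill all 50 → 60 left.
J27 first at 17: fill all 20 → 40 left.
J27/second: +40 of 60 at 13; pool empty.
Total = 21×50 + 17×20 + 13×40 = 1910.

1910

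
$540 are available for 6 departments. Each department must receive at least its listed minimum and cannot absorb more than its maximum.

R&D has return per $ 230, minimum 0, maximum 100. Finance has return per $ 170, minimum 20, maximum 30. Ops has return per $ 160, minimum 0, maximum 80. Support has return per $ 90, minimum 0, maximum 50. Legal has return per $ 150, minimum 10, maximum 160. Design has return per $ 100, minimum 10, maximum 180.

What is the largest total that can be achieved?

81900

Meeting every minimum uses 0+20+0+0+10+10 = 40 $, leaving 500.
Highest return per $ first: R&D 230 > Finance 170 > Ops 160 > Legal 150 > Design 100 > Support 90.
Give R&D 100 more to hit its cap of 100 → 400 left.
Finance takes 10 more to reach its cap of 30 → 390 left.
Give Ops 80 more to hit its cap of 80 → 310 left.
Give Legal 150 more to hit its cap of 160 → 160 left.
Design has room for 170 more but only 160 remain, so it gets 170.
Total = 230×100 + 170×30 + 160×80 + 150×160 + 100×170 = 81900.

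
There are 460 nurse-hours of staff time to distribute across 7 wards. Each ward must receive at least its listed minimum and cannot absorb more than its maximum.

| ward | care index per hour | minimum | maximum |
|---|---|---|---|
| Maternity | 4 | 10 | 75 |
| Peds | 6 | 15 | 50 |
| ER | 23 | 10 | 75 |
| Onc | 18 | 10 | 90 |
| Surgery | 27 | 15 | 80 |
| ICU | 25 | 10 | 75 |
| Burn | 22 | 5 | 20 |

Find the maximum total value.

Meeting every minimum uses 10+15+10+10+15+10+5 = 75 nurse-hours, leaving 385.
Order the wards by care index per hour: Surgery 27 > ICU 25 > ER 23 > Burn 22 > Onc 18 > Peds 6 > Maternity 4.
Surgery takes 65 more to reach its cap of 80 → 320 left.
ICU: +65 to 75 (cap) → 255 left.
ER: +65 to 75 (cap) → 190 left.
Burn takes 15 more to reach its cap of 20 → 175 left.
Onc: +80 to 90 (cap) → 95 left.
Give Peds 35 more to hit its cap of 50 → 60 left.
Maternity has room for 65 more but only 60 remain, so it gets 70.
Total = 4×70 + 6×50 + 23×75 + 18×90 + 27×80 + 25×75 + 22×20 = 8400.

8400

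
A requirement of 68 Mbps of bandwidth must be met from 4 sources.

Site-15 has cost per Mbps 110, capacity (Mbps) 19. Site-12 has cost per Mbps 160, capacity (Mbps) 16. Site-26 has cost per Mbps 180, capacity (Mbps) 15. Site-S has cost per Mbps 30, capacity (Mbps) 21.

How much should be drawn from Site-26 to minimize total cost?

12

Fill from the cheapest source first.
Take 21 from Site-S at 30 → need 47 more.
Take 19 from Site-15 at 110 → need 28 more.
Site-12 at 160: take all 16 Mbps → 12 still needed.
Site-26 (180): take the remaining 12 → done.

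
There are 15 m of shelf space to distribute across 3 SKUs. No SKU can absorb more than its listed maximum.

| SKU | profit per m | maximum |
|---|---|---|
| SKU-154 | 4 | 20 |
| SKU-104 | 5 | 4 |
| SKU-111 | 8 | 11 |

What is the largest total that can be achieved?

Highest profit per m first: SKU-111 8 > SKU-104 5 > SKU-154 4.
SKU-111: +11 to 11 (cap) → 4 left.
SKU-104: +4 to 4 (cap) → 0 left.
Total = 5×4 + 8×11 = 108.

108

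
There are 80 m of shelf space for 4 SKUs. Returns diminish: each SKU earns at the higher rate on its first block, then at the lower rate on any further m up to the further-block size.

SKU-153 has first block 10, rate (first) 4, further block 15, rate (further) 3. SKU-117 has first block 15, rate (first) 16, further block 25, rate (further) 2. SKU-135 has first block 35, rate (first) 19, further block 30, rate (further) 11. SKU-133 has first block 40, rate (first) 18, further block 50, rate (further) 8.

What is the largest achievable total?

1465

Rank every tier by rate: SKU-135/T1 19 > SKU-133/T1 18 > SKU-117/T1 16 > SKU-135/T2 11 > SKU-133/T2 8 > SKU-153/T1 4 > SKU-153/T2 3 > SKU-117/T2 2.
SKU-135 T1 at 19: fill all 35 → 45 left.
SKU-133 T1 at 18: fill all 40 → 5 left.
5 remain; put them into SKU-117 T1 at 16.
Total = 19×35 + 18×40 + 16×5 = 1465.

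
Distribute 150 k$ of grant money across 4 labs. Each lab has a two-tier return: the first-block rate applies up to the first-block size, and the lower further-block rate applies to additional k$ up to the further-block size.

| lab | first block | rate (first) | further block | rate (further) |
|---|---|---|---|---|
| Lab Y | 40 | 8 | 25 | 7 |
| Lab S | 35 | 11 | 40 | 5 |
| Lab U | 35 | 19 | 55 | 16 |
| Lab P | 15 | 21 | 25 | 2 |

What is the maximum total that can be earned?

Treat each block as its own option and order by rate: Lab P/T1 21 > Lab U/T1 19 > Lab U/T2 16 > Lab S/T1 11 > Lab Y/T1 8 > Lab Y/T2 7 > Lab S/T2 5 > Lab P/T2 2.
Lab P T1 at 21: fill all 15 ; 135 left.
Lab U T1 at 19: fill all 35 ; 100 left.
Fill Lab U T2 block (55 at 16) ; 45 left.
Fill Lab S T1 block (35 at 11) ; 10 left.
Lab Y/T1: +10 of 40 at 8; pool empty.
Total = 21×15 + 19×35 + 16×55 + 11×35 + 8×10 = 2325.

2325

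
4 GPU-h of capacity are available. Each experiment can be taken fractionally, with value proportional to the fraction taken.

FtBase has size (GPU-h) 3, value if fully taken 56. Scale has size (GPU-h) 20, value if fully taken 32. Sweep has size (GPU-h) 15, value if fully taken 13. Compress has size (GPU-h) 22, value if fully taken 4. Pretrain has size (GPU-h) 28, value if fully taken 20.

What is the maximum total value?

57.6

Best value per unit of size first: FtBase 56/3≈18.7, Scale 32/20≈1.6, Sweep 13/15≈0.867, Pretrain 20/28≈0.714, Compress 4/22≈0.182.
Take all of FtBase (3 GPU-h, value 56) → 1 GPU-h left.
1 GPU-h left: a 1/20 share of Scale gives 32×1/20 = 1.6.
Total value = 57.6.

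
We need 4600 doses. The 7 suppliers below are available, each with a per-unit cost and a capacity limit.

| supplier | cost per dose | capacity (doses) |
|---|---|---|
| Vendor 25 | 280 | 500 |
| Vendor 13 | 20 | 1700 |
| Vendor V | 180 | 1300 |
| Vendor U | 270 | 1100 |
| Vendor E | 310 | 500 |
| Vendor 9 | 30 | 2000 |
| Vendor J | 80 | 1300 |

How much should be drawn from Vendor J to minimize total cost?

900

Cheapest first:
Take 1700 from Vendor 13 at 20 → need 2900 more.
Take 2000 from Vendor 9 at 30 → need 900 more.
Vendor J at 80: take 900 of its 1300 → requirement met.
Vendor V, Vendor U, Vendor 25, Vendor E: unused.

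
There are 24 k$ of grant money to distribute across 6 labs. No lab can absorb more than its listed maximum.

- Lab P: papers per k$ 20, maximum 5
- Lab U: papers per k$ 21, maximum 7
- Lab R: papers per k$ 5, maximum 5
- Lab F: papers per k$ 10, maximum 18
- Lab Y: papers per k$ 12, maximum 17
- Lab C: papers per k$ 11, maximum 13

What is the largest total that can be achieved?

391

Rank by papers per k$: Lab U 21 > Lab P 20 > Lab Y 12 > Lab C 11 > Lab F 10 > Lab R 5.
Lab U: +7 to 7 (cap) ; 17 left.
Lab P takes 5 to reach its cap of 5 ; 12 left.
Lab Y: +12 (room for 17) → 12. Pool exhausted.
Total = 20×5 + 21×7 + 12×12 = 391.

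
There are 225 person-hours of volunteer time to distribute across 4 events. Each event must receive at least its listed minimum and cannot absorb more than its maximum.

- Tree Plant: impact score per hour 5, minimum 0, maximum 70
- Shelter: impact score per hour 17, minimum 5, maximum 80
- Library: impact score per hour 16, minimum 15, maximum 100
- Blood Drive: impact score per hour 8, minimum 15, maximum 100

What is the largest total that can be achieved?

Meeting every minimum uses 0+5+15+15 = 35 person-hours, leaving 190.
Rank by impact score per hour: Shelter 17 > Library 16 > Blood Drive 8 > Tree Plant 5.
Shelter: +75 to 80 (cap) → 115 left.
Library takes 85 more to reach its cap of 100 → 30 left.
Blood Drive has room for 85 more but only 30 remain, so it gets 45.
Total = 17×80 + 16×100 + 8×45 = 3320.

3320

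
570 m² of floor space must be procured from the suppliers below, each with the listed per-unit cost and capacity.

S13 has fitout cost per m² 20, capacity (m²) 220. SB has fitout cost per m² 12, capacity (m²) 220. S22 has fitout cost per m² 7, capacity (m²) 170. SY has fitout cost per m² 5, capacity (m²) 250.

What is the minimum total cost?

Use suppliers in increasing cost order.
Take 250 from SY at 5 → need 320 more.
S22 (7): use full 170 → 150 m² to go.
SB (12): take the remaining 150 → done.
S13: unused.
Cost = 250×5 + 170×7 + 150×12 = 4240.

4240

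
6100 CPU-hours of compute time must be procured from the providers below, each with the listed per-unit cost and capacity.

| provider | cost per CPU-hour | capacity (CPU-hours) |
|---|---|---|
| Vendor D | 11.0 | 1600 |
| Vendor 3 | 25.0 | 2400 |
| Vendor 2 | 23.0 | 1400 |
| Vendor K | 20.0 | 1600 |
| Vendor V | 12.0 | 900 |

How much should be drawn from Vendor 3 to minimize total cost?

600

Cheapest first:
Vendor D at 11.0: take all 1600 CPU-hours ; 4500 still needed.
Vendor V (12.0): use full 900 ; 3600 CPU-hours to go.
Vendor K (20.0): use full 1600 ; 2000 CPU-hours to go.
Vendor 2 at 23.0: take all 1400 CPU-hours ; 600 still needed.
Vendor 3 (25.0): take the remaining 600 ; done.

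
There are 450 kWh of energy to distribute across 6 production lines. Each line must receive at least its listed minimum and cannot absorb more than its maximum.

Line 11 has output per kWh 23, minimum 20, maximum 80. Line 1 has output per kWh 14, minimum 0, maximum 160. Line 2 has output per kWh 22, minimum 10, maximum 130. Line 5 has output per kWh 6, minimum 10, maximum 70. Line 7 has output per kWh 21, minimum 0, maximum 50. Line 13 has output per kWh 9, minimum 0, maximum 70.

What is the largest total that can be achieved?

8230

Meeting every minimum uses 20+0+10+10+0+0 = 40 kWh, leaving 410.
Order the production lines by output per kWh: Line 11 23 > Line 2 22 > Line 7 21 > Line 1 14 > Line 13 9 > Line 5 6.
Give Line 11 60 more to hit its cap of 80 — 350 left.
Line 2: +120 to 130 (cap) — 230 left.
Give Line 7 50 more to hit its cap of 50 — 180 left.
Line 1: +160 to 160 (cap) — 20 left.
Line 13 has room for 70 more but only 20 remain, so it gets 20.
Total = 23×80 + 14×160 + 22×130 + 6×10 + 21×50 + 9×20 = 8230.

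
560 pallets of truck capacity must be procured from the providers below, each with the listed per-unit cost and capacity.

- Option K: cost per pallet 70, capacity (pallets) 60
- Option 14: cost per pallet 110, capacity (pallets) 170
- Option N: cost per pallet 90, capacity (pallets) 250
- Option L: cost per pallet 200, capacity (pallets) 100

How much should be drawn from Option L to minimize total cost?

Fill from the cheapest provider first.
Option K at 70: take all 60 pallets — 500 still needed.
Option N at 90: take all 250 pallets — 250 still needed.
Take 170 from Option 14 at 110 — need 80 more.
Option L (200): take the remaining 80 — done.

80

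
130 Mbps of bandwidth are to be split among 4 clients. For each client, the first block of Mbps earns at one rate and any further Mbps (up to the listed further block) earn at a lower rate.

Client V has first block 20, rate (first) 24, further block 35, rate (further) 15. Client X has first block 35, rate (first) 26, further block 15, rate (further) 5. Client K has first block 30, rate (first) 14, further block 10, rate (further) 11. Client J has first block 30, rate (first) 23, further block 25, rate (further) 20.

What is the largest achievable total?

Rank every tier by rate: Client X/first 26 > Client V/first 24 > Client J/first 23 > Client J/second 20 > Client V/second 15 > Client K/first 14 > Client K/second 11 > Client X/second 5.
Fill Client X first block (35 at 26) — 95 left.
Client V/first (24): +20 — 75 left.
Client J/first (23): +30 — 45 left.
Client J/second (20): +25 — 20 left.
Client V/second: +20 of 35 at 15; pool empty.
Total = 26×35 + 24×20 + 23×30 + 20×25 + 15×20 = 2880.

2880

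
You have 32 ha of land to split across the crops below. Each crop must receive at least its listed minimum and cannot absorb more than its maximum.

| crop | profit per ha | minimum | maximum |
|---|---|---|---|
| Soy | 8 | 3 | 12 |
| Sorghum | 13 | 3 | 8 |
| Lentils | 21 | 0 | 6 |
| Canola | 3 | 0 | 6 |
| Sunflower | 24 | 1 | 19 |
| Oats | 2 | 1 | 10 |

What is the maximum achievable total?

647

Meeting every minimum uses 3+3+0+0+1+1 = 8 ha, leaving 24.
Highest profit per ha first: Sunflower 24 > Lentils 21 > Sorghum 13 > Soy 8 > Canola 3 > Oats 2.
Give Sunflower 18 more to hit its cap of 19 ; 6 left.
Lentils takes 6 more to reach its cap of 6 ; 0 left.
Total = 8×3 + 13×3 + 21×6 + 24×19 + 2×1 = 647.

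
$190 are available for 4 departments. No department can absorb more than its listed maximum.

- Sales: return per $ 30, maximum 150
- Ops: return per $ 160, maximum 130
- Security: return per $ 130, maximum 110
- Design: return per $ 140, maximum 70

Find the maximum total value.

29200

Rank by return per $: Ops 160 > Design 140 > Security 130 > Sales 30.
Give Ops 130 to hit its cap of 130 → 60 left.
Design has room for 70 but only 60 remain, so it gets 60.
Total = 160×130 + 140×60 = 29200.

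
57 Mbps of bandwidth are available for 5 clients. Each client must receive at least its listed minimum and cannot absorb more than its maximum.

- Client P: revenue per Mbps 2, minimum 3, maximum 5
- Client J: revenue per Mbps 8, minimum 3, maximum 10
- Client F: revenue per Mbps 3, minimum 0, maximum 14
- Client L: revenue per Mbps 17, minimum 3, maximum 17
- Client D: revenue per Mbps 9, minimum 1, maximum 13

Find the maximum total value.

Meeting every minimum uses 3+3+0+3+1 = 10 Mbps, leaving 47.
Rank by revenue per Mbps: Client L 17 > Client D 9 > Client J 8 > Client F 3 > Client P 2.
Client L: +14 to 17 (cap) — 33 left.
Client D: +12 to 13 (cap) — 21 left.
Client J: +7 to 10 (cap) — 14 left.
Client F: +14 to 14 (cap) — 0 left.
Total = 2×3 + 8×10 + 3×14 + 17×17 + 9×13 = 534.

534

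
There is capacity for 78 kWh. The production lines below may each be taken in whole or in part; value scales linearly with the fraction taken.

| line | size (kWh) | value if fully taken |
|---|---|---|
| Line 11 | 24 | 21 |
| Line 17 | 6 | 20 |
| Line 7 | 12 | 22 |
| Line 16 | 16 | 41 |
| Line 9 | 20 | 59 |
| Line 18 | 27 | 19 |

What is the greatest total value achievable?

Best value per unit of size first: Line 17 20/6≈3.33, Line 9 59/20≈2.95, Line 16 41/16≈2.56, Line 7 22/12≈1.83, Line 11 21/24≈0.875, Line 18 19/27≈0.704.
Take all of Line 17 (6 kWh, value 20) — 72 kWh left.
All 20 kWh of Line 9 fit (value 59) — 52 remain.
Take all of Line 16 (16 kWh, value 41) — 36 kWh left.
All 12 kWh of Line 7 fit (value 22) — 24 remain.
Take all of Line 11 (24 kWh, value 21) — 0 kWh left.
Total value = 163.

163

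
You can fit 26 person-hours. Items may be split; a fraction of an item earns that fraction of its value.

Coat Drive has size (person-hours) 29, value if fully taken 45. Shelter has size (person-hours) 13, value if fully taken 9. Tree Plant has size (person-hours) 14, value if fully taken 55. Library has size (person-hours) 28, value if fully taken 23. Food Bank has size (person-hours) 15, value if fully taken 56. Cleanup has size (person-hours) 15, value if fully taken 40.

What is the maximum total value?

Best value per unit of size first: Tree Plant 55/14≈3.93, Food Bank 56/15≈3.73, Cleanup 40/15≈2.67, Coat Drive 45/29≈1.55, Library 23/28≈0.821, Shelter 9/13≈0.692.
Tree Plant: take in full, 14 person-hours for value 55 → 12 left.
Fill the last 12 person-hours with part of Food Bank: 12/15 of it earns 44.8.
Total value = 99.8.

99.8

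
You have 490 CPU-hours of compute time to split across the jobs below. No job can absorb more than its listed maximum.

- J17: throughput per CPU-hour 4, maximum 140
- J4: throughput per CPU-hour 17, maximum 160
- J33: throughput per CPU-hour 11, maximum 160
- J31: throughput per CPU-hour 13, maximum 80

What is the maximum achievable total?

Highest throughput per CPU-hour first: J4 17 > J31 13 > J33 11 > J17 4.
J4: +160 to 160 (cap) ; 330 left.
J31 takes 80 to reach its cap of 80 ; 250 left.
J33: +160 to 160 (cap) ; 90 left.
J17: +90 (room for 140) → 90. Pool exhausted.
Total = 4×90 + 17×160 + 11×160 + 13×80 = 5880.

5880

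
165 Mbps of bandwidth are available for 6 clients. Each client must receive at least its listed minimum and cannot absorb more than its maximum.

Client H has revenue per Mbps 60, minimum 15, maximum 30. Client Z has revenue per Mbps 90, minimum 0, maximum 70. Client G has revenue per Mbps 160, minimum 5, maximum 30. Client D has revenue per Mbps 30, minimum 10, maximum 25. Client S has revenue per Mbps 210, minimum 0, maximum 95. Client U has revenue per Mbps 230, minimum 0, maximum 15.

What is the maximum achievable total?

29400

Meeting every minimum uses 15+0+5+10+0+0 = 30 Mbps, leaving 135.
Highest revenue per Mbps first: Client U 230 > Client S 210 > Client G 160 > Client Z 90 > Client H 60 > Client D 30.
Client U takes 15 more to reach its cap of 15 — 120 left.
Client S takes 95 more to reach its cap of 95 — 25 left.
Client G: +25 to 30 (cap) — 0 left.
Total = 60×15 + 160×30 + 30×10 + 210×95 + 230×15 = 29400.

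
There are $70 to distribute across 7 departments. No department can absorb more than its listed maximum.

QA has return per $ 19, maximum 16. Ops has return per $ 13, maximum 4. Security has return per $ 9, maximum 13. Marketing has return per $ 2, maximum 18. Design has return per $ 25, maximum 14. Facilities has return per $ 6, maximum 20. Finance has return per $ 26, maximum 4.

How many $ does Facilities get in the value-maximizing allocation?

19

Highest return per $ first: Finance 26 > Design 25 > QA 19 > Ops 13 > Security 9 > Facilities 6 > Marketing 2.
Finance: +4 to 4 (cap) → 66 left.
Design: +14 to 14 (cap) → 52 left.
QA: +16 to 16 (cap) → 36 left.
Ops takes 4 to reach its cap of 4 → 32 left.
Give Security 13 to hit its cap of 13 → 19 left.
Only 19 left; Facilities takes them to reach 19.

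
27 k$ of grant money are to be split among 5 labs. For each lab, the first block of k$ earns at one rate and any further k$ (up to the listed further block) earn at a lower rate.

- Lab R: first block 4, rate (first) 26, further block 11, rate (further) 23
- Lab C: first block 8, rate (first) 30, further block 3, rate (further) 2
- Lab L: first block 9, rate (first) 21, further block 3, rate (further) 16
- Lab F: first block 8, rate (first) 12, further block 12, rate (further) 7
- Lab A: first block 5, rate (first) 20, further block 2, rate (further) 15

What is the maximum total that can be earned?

681

Rank every tier by rate: Lab C/tier1 30 > Lab R/tier1 26 > Lab R/tier2 23 > Lab L/tier1 21 > Lab A/tier1 20 > Lab L/tier2 16 > Lab A/tier2 15 > Lab F/tier1 12 > Lab F/tier2 7 > Lab C/tier2 2.
Lab C tier1 at 30: fill all 8 → 19 left.
Fill Lab R tier1 block (4 at 26) → 15 left.
Lab R/tier2 (23): +11 → 4 left.
4 remain; put them into Lab L tier1 at 21.
Total = 30×8 + 26×4 + 23×11 + 21×4 = 681.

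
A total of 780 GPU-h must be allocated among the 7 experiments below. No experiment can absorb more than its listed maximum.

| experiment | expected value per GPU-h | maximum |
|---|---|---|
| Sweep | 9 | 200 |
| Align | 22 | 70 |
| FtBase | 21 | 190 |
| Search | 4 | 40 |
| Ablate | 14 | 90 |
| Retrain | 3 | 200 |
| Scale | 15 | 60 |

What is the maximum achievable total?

Order the experiments by expected value per GPU-h: Align 22 > FtBase 21 > Scale 15 > Ablate 14 > Sweep 9 > Search 4 > Retrain 3.
Give Align 70 to hit its cap of 70 ; 710 left.
Give FtBase 190 to hit its cap of 190 ; 520 left.
Give Scale 60 to hit its cap of 60 ; 460 left.
Ablate takes 90 to reach its cap of 90 ; 370 left.
Sweep: +200 to 200 (cap) ; 170 left.
Give Search 40 to hit its cap of 40 ; 130 left.
Only 130 left; Retrain takes them to reach 130.
Total = 9×200 + 22×70 + 21×190 + 4×40 + 14×90 + 3×130 + 15×60 = 10040.

10040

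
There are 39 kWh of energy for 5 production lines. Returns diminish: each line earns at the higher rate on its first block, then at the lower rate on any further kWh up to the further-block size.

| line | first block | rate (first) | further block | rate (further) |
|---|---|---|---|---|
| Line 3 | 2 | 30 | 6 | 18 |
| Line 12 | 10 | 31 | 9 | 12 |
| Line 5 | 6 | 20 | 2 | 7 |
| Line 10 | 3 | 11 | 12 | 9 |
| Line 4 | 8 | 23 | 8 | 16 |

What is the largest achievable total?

Order all 10 blocks by rate: Line 12/first 31 > Line 3/first 30 > Line 4/first 23 > Line 5/first 20 > Line 3/second 18 > Line 4/second 16 > Line 12/second 12 > Line 10/first 11 > Line 10/second 9 > Line 5/second 7.
Fill Line 12 first block (10 at 31) → 29 left.
Line 3 first at 30: fill all 2 → 27 left.
Line 4 first at 23: fill all 8 → 19 left.
Line 5 first at 20: fill all 6 → 13 left.
Fill Line 3 second block (6 at 18) → 7 left.
7 remain; put them into Line 4 second at 16.
Total = 31×10 + 30×2 + 23×8 + 20×6 + 18×6 + 16×7 = 894.

894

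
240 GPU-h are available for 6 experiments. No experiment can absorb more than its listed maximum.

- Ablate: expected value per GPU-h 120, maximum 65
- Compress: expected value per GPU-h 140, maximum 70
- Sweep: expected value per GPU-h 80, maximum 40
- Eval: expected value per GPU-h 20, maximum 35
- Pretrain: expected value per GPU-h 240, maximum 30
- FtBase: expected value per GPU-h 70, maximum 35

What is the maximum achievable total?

Rank by expected value per GPU-h: Pretrain 240 > Compress 140 > Ablate 120 > Sweep 80 > FtBase 70 > Eval 20.
Pretrain takes 30 to reach its cap of 30 → 210 left.
Compress: +70 to 70 (cap) → 140 left.
Ablate takes 65 to reach its cap of 65 → 75 left.
Give Sweep 40 to hit its cap of 40 → 35 left.
FtBase: +35 to 35 (cap) → 0 left.
Total = 120×65 + 140×70 + 80×40 + 240×30 + 70×35 = 30450.

30450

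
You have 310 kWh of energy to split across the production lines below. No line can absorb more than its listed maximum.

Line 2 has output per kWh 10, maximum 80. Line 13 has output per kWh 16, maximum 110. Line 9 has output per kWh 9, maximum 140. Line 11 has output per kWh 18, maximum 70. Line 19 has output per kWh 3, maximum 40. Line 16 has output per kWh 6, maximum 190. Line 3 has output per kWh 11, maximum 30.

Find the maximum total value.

4330

Highest output per kWh first: Line 11 18 > Line 13 16 > Line 3 11 > Line 2 10 > Line 9 9 > Line 16 6 > Line 19 3.
Line 11 takes 70 to reach its cap of 70 ; 240 left.
Give Line 13 110 to hit its cap of 110 ; 130 left.
Line 3: +30 to 30 (cap) ; 100 left.
Give Line 2 80 to hit its cap of 80 ; 20 left.
Only 20 left; Line 9 takes them to reach 20.
Total = 10×80 + 16×110 + 9×20 + 18×70 + 11×30 = 4330.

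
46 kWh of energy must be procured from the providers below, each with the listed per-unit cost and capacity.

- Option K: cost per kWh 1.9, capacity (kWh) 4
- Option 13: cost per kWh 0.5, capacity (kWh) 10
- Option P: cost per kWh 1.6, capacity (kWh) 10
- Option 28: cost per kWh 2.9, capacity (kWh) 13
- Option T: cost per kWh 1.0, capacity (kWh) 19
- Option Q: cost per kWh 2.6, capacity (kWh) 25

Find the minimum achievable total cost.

Fill from the cheapest provider first.
Option 13 (0.5): use full 10 ; 36 kWh to go.
Take 19 from Option T at 1.0 ; need 17 more.
Take 10 from Option P at 1.6 ; need 7 more.
Option K (1.9): use full 4 ; 3 kWh to go.
Option Q (2.6): take the remaining 3 ; done.
Option 28: unused.
Cost = 10×0.5 + 19×1.0 + 10×1.6 + 4×1.9 + 3×2.6 = 55.4.

55.4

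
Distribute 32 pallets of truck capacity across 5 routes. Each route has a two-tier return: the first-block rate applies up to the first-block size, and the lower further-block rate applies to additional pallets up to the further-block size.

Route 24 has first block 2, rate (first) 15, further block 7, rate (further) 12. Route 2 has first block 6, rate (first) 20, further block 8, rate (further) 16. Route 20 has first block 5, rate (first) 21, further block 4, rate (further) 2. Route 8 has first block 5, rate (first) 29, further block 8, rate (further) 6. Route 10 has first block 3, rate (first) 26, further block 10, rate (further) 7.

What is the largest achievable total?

Rank every tier by rate: Route 8/tier1 29 > Route 10/tier1 26 > Route 20/tier1 21 > Route 2/tier1 20 > Route 2/tier2 16 > Route 24/tier1 15 > Route 24/tier2 12 > Route 10/tier2 7 > Route 8/tier2 6 > Route 20/tier2 2.
Fill Route 8 tier1 block (5 at 29) ; 27 left.
Fill Route 10 tier1 block (3 at 26) ; 24 left.
Route 20/tier1 (21): +5 ; 19 left.
Route 2/tier1 (20): +6 ; 13 left.
Route 2/tier2 (16): +8 ; 5 left.
Fill Route 24 tier1 block (2 at 15) ; 3 left.
Route 24/tier2: +3 of 7 at 12; pool empty.
Total = 29×5 + 26×3 + 21×5 + 20×6 + 16×8 + 15×2 + 12×3 = 642.

642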